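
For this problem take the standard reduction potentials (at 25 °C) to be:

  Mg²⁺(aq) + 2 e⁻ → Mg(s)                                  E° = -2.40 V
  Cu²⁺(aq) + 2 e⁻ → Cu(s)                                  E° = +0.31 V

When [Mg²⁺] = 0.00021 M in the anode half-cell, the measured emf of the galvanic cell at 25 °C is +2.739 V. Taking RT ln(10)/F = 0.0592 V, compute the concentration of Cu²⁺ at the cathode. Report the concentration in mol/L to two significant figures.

0.0020 M

Cu²⁺/Cu is the cathode, Mg²⁺/Mg the anode: E°cell = +2.71 V, n = 2.
Overall reaction: Cu²⁺(aq) + Mg(s) → Cu(s) + Mg²⁺(aq); Q = [Mg²⁺]^1/[Cu²⁺]^1.
From E = E° − (0.0592/n) log Q: log Q = (E° − E)·n/0.0592 = (+2.71 − (+2.739))·2/0.0592 = -0.9797.
So 1·log[Cu²⁺] = 1·log(0.00021) − log Q = -3.6778 − (-0.9797) = -2.6981; [Cu²⁺] = 10^(-2.6981) ≈ 0.0020 M.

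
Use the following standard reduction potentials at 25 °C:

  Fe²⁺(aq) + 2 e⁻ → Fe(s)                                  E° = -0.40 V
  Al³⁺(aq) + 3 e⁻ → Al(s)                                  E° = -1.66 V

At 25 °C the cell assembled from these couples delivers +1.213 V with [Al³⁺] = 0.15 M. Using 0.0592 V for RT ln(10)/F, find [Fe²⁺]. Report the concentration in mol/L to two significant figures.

0.0073 M

Fe²⁺/Fe is the cathode, Al³⁺/Al the anode: E°cell = +1.26 V, n = 6.
Overall reaction: 3 Fe²⁺(aq) + 2 Al(s) → 3 Fe(s) + 2 Al³⁺(aq); Q = [Al³⁺]^2/[Fe²⁺]^3.
From E = E° − (0.0592/n) log Q: log Q = (E° − E)·n/0.0592 = (+1.26 − (+1.213))·6/0.0592 = 4.7635.
So 3·log[Fe²⁺] = 2·log(0.15) − log Q = -1.6478 − (4.7635) = -6.4113; log[Fe²⁺] = -6.4113 / 3 = -2.1371; [Fe²⁺] = 10^(-2.1371) ≈ 0.0073 M.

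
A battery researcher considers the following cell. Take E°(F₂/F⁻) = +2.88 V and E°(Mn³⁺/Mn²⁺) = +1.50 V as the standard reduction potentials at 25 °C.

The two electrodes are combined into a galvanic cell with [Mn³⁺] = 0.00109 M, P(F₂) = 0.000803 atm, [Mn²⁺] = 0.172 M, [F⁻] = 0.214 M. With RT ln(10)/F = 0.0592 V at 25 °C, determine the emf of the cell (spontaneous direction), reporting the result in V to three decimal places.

+1.458 V

F₂/F⁻ is the cathode (higher E°), Mn³⁺/Mn²⁺ the anode: E°cell = +2.88 − (+1.50) = +1.38 V, n = 2.
Overall: F₂(g) + 2 Mn²⁺(aq) → 2 F⁻(aq) + 2 Mn³⁺(aq)
Q = [F⁻]^2·[Mn³⁺]^2 / (P(F₂)·[Mn²⁺]^2); log Q = -2.640.
E = E° − (0.0592/n) log Q = +1.38 − (0.0592/2)(-2.640) = +1.458 V.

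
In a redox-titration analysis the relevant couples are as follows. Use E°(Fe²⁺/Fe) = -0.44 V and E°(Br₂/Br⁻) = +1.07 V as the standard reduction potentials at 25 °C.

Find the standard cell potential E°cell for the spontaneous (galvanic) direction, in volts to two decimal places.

+1.51 V

The Br₂/Br⁻ couple has the higher reduction potential, so it is the cathode; Fe²⁺/Fe is oxidised at the anode.
E°cell = E°(cathode) − E°(anode) = (+1.07) − (-0.44) = +1.51 V.
Since E°cell > 0, the reaction is spontaneous under standard conditions.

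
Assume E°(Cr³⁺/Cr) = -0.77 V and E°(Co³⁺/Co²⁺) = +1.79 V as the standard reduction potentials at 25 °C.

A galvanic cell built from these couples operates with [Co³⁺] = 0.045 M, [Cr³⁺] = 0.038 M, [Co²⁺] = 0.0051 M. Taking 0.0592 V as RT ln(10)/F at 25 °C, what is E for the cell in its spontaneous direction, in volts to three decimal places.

Co³⁺/Co²⁺ is the cathode (higher E°), Cr³⁺/Cr the anode: E°cell = +1.79 − (-0.77) = +2.56 V, n = 3.
Overall: 3 Co³⁺(aq) + Cr(s) → 3 Co²⁺(aq) + Cr³⁺(aq)
Q = [Co²⁺]^3·[Cr³⁺] / ([Co³⁺]^3); log Q = -4.257.
E = E° − (0.0592/n) log Q = +2.56 − (0.0592/3)(-4.257) = +2.644 V.

+2.644 V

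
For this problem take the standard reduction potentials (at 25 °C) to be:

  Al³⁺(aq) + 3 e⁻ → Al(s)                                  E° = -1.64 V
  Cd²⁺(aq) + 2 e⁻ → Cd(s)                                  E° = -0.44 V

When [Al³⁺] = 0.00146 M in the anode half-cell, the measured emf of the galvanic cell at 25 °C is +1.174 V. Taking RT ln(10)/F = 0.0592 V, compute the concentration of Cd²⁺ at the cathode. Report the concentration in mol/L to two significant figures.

Cd²⁺/Cd is the cathode, Al³⁺/Al the anode: E°cell = +1.20 V, n = 6.
Overall reaction: 3 Cd²⁺(aq) + 2 Al(s) → 3 Cd(s) + 2 Al³⁺(aq); Q = [Al³⁺]^2/[Cd²⁺]^3.
From E = E° − (0.0592/n) log Q: log Q = (E° − E)·n/0.0592 = (+1.20 − (+1.174))·6/0.0592 = 2.6351.
So 3·log[Cd²⁺] = 2·log(0.00146) − log Q = -5.6713 − (2.6351) = -8.3064; log[Cd²⁺] = -8.3064 / 3 = -2.7688; [Cd²⁺] = 10^(-2.7688) ≈ 0.0017 M.

0.0017 M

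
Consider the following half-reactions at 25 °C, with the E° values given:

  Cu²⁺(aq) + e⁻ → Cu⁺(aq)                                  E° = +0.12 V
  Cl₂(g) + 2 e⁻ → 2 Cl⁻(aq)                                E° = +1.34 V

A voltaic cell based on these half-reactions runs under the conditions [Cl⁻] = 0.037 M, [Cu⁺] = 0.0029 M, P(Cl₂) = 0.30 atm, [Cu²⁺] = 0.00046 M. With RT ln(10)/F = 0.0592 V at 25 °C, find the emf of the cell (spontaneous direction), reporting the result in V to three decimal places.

+1.337 V

Cl₂/Cl⁻ is the cathode (higher E°), Cu²⁺/Cu⁺ the anode: E°cell = +1.34 − (+0.12) = +1.22 V, n = 2.
Overall: Cl₂(g) + 2 Cu⁺(aq) → 2 Cl⁻(aq) + 2 Cu²⁺(aq)
Q = [Cl⁻]^2·[Cu²⁺]^2 / (P(Cl₂)·[Cu⁺]^2); log Q = -3.940.
E = E° − (0.0592/n) log Q = +1.22 − (0.0592/2)(-3.940) = +1.337 V.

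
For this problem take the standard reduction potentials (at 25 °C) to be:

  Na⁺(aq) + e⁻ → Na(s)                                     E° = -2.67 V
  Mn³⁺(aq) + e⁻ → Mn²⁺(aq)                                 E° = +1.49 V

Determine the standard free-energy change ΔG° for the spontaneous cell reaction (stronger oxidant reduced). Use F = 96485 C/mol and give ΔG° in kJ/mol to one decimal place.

-401.4 kJ/mol

Mn³⁺/Mn²⁺ (E° = +1.49 V) is the cathode; Na⁺/Na (E° = -2.67 V) is the anode, so E°cell = +4.16 V.
Balancing electrons gives n = 1 (lcm of 1 and 1).
ΔG° = −nFE° = −(1)(96485)(+4.16) = -401,378 J = -401.4 kJ/mol.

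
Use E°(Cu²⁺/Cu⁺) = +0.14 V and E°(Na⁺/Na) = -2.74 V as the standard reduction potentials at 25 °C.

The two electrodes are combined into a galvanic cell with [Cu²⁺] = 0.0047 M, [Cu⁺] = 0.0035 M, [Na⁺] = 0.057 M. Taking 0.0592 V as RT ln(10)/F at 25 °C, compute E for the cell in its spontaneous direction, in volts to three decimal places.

Cu²⁺/Cu⁺ is the cathode (higher E°), Na⁺/Na the anode: E°cell = +0.14 − (-2.74) = +2.88 V, n = 1.
Overall: Cu²⁺(aq) + Na(s) → Cu⁺(aq) + Na⁺(aq)
Q = [Cu⁺]·[Na⁺] / ([Cu²⁺]); log Q = -1.372.
E = E° − (0.0592/n) log Q = +2.88 − (0.0592/1)(-1.372) = +2.961 V.

+2.961 V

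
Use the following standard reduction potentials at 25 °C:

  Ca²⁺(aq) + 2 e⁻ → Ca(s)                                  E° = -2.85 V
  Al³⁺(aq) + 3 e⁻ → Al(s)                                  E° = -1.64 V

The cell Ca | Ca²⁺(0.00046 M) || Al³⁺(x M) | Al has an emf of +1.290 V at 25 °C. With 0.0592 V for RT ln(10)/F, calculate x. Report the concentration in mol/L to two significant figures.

0.11 M

Al³⁺/Al is the cathode, Ca²⁺/Ca the anode: E°cell = +1.21 V, n = 6.
Overall reaction: 2 Al³⁺(aq) + 3 Ca(s) → 2 Al(s) + 3 Ca²⁺(aq); Q = [Ca²⁺]^3/[Al³⁺]^2.
From E = E° − (0.0592/n) log Q: log Q = (E° − E)·n/0.0592 = (+1.21 − (+1.290))·6/0.0592 = -8.1081.
So 2·log[Al³⁺] = 3·log(0.00046) − log Q = -10.0117 − (-8.1081) = -1.9036; log[Al³⁺] = -1.9036 / 2 = -0.9518; [Al³⁺] = 10^(-0.9518) ≈ 0.11 M.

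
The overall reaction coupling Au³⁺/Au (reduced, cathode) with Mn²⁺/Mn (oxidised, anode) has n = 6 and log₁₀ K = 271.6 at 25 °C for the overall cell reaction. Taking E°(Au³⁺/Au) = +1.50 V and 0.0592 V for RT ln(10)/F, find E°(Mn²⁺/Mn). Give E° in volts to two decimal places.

-1.18 V

E°cell = (0.0592/n)·log K = (0.0592/6)(271.6) = +2.680 V.
Since Au³⁺/Au is the cathode and Mn²⁺/Mn the anode, E°cell = E°(Au³⁺/Au) − E°(Mn²⁺/Mn).
So E°(Mn²⁺/Mn) = E°(Au³⁺/Au) − E°cell = (+1.50) − (+2.680) = -1.18 V.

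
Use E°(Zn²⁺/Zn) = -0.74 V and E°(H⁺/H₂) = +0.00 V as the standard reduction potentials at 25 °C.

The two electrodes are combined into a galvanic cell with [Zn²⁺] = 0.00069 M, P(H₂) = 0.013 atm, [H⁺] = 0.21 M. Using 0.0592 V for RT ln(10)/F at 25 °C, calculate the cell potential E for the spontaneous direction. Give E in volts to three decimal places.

+0.849 V

H⁺/H₂ is the cathode (higher E°), Zn²⁺/Zn the anode: E°cell = +0.00 − (-0.74) = +0.74 V, n = 2.
Overall: 2 H⁺(aq) + Zn(s) → H₂(g) + Zn²⁺(aq)
Q = P(H₂)·[Zn²⁺] / ([H⁺]^2); log Q = -3.692.
E = E° − (0.0592/n) log Q = +0.74 − (0.0592/2)(-3.692) = +0.849 V.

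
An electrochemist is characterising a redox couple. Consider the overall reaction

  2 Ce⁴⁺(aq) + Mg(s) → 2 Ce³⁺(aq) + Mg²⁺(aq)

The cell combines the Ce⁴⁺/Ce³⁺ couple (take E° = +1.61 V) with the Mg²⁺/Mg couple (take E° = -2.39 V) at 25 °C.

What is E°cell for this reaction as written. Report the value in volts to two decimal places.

+4.00 V

The Ce⁴⁺/Ce³⁺ couple has the higher reduction potential, so it is the cathode; Mg²⁺/Mg is oxidised at the anode.
E°cell = E°(cathode) − E°(anode) = (+1.61) − (-2.39) = +4.00 V.
Since E°cell > 0, the reaction is spontaneous under standard conditions.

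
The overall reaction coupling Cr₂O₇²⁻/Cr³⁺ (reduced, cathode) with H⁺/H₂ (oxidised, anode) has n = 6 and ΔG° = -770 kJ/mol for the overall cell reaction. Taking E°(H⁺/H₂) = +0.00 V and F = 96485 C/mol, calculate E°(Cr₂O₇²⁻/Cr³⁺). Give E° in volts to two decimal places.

E°cell = −ΔG°/(nF) = −(-770×10³)/((6)(96485)) = +1.330 V.
Since Cr₂O₇²⁻/Cr³⁺ is the cathode and H⁺/H₂ the anode, E°cell = E°(Cr₂O₇²⁻/Cr³⁺) − E°(H⁺/H₂).
So E°(Cr₂O₇²⁻/Cr³⁺) = E°cell + E°(H⁺/H₂) = +1.330 + (+0.00) = +1.33 V.

+1.33 V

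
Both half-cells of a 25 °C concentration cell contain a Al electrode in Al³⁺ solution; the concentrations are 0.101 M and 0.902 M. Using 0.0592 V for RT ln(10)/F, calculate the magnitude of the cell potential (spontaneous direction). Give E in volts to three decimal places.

For a concentration cell E°cell = 0. The 0.902 M side is the cathode (reduction is favoured where [Al³⁺] is higher).
With n = 3, E = −(0.0592/3) log([Al³⁺]ₐₙ/[Al³⁺]꜀ₐₜ) = −(0.0592/3) log(0.101/0.902) = −(0.0592/3)(-0.951) = +0.019 V.

+0.019 V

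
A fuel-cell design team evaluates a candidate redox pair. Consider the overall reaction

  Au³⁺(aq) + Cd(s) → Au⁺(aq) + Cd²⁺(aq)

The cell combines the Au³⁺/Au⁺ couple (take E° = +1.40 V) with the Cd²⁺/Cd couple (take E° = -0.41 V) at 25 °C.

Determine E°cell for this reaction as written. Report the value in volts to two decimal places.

+1.81 V

The Au³⁺/Au⁺ couple has the higher reduction potential, so it is the cathode; Cd²⁺/Cd is oxidised at the anode.
E°cell = E°(cathode) − E°(anode) = (+1.40) − (-0.41) = +1.81 V.
Since E°cell > 0, the reaction is spontaneous under standard conditions.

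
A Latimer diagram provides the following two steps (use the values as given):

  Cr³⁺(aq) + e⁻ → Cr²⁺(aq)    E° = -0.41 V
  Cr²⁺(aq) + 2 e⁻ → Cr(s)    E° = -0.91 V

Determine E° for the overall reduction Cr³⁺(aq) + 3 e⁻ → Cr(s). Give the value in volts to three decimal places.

-0.743 V

Adding the free-energy changes (−nFE°) of the two steps gives −n₃FE°₃ = −n₁FE°₁ − n₂FE°₂.
E°₃ = (1×-0.41 + 2×-0.91) / 3 = (-2.230) / 3 = -0.743 V.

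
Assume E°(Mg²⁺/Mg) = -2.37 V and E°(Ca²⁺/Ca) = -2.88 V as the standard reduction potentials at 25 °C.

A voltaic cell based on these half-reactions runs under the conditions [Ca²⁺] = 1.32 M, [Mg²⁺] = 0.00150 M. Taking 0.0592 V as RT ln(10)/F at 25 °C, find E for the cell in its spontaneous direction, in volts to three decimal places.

+0.423 V

Mg²⁺/Mg is the cathode (higher E°), Ca²⁺/Ca the anode: E°cell = -2.37 − (-2.88) = +0.51 V, n = 2.
Overall: Mg²⁺(aq) + Ca(s) → Mg(s) + Ca²⁺(aq)
Q = [Ca²⁺] / ([Mg²⁺]); log Q = 2.944.
E = E° − (0.0592/n) log Q = +0.51 − (0.0592/2)(2.944) = +0.423 V.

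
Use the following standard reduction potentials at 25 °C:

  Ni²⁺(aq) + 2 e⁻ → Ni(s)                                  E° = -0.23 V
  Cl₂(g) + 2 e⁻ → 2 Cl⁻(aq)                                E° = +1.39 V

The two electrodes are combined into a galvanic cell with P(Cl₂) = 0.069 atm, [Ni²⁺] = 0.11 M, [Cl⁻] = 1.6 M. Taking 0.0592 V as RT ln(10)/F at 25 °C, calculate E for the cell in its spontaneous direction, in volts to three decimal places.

+1.602 V

Cl₂/Cl⁻ is the cathode (higher E°), Ni²⁺/Ni the anode: E°cell = +1.39 − (-0.23) = +1.62 V, n = 2.
Overall: Cl₂(g) + Ni(s) → 2 Cl⁻(aq) + Ni²⁺(aq)
Q = [Cl⁻]^2·[Ni²⁺] / (P(Cl₂)); log Q = 0.611.
E = E° − (0.0592/n) log Q = +1.62 − (0.0592/2)(0.611) = +1.602 V.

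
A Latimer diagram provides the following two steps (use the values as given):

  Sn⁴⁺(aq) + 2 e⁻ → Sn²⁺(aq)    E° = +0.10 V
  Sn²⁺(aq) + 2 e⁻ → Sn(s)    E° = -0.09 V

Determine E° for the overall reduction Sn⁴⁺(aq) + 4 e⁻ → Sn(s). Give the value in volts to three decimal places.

+0.005 V

Adding the free-energy changes (−nFE°) of the two steps gives −n₃FE°₃ = −n₁FE°₁ − n₂FE°₂.
E°₃ = (2×+0.10 + 2×-0.09) / 4 = (+0.020) / 4 = +0.005 V.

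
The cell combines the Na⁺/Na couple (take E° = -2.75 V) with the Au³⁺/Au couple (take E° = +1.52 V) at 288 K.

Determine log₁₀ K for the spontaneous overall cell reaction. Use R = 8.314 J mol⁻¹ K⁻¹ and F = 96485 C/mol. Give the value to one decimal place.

Cathode: Au³⁺/Au; anode: Na⁺/Na. E°cell = (+1.52) − (-2.75) = +4.27 V, with n = 3.
ΔG° = −nFE° = −RT ln K, so ln K = nFE°/(RT) = (3)(96485)(+4.27) / ((8.314)(288)) = 516.186.
log₁₀ K = 516.186 / ln 10 = 224.2.

224.2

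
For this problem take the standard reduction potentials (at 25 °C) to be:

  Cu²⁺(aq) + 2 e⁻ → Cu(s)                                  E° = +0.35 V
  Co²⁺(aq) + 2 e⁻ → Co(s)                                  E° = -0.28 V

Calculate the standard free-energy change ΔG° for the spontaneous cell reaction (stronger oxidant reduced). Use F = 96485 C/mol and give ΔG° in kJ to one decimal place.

Cu²⁺/Cu (E° = +0.35 V) is the cathode; Co²⁺/Co (E° = -0.28 V) is the anode, so E°cell = +0.63 V.
Balancing electrons gives n = 2 (lcm of 2 and 2).
ΔG° = −nFE° = −(2)(96485)(+0.63) = -121,571 J = -121.6 kJ.

-121.6 kJ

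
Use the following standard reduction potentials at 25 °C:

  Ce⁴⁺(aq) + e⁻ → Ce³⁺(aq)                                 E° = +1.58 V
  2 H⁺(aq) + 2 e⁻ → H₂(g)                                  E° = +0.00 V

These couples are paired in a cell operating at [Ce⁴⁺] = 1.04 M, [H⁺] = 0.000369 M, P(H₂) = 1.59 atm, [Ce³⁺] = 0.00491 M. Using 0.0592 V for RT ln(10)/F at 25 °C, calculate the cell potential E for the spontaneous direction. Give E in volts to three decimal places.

+1.927 V

Ce⁴⁺/Ce³⁺ is the cathode (higher E°), H⁺/H₂ the anode: E°cell = +1.58 − (+0.00) = +1.58 V, n = 2.
Overall: 2 Ce⁴⁺(aq) + H₂(g) → 2 Ce³⁺(aq) + 2 H⁺(aq)
Q = [Ce³⁺]^2·[H⁺]^2 / ([Ce⁴⁺]^2·P(H₂)); log Q = -11.719.
E = E° − (0.0592/n) log Q = +1.58 − (0.0592/2)(-11.719) = +1.927 V.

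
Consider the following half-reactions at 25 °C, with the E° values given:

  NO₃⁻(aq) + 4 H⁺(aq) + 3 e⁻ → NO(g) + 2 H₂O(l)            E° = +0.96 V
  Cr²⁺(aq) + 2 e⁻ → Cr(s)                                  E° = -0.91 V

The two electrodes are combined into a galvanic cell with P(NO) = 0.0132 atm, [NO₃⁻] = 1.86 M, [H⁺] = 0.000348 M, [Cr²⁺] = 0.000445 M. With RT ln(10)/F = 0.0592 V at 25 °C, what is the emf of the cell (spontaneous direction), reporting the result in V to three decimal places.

+1.739 V

NO₃⁻/NO is the cathode (higher E°), Cr²⁺/Cr the anode: E°cell = +0.96 − (-0.91) = +1.87 V, n = 6.
Overall: 2 NO₃⁻(aq) + 8 H⁺(aq) + 3 Cr(s) → 2 NO(g) + 4 H₂O(l) + 3 Cr²⁺(aq)
Q = P(NO)^2·[Cr²⁺]^3 / ([NO₃⁻]^2·[H⁺]^8); log Q = 13.315.
E = E° − (0.0592/n) log Q = +1.87 − (0.0592/6)(13.315) = +1.739 V.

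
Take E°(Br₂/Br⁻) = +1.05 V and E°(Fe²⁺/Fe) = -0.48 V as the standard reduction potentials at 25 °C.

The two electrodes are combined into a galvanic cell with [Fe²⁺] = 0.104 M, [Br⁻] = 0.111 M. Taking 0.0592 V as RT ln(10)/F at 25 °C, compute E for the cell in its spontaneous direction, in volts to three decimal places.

+1.616 V

Br₂/Br⁻ is the cathode (higher E°), Fe²⁺/Fe the anode: E°cell = +1.05 − (-0.48) = +1.53 V, n = 2.
Overall: Br₂(l) + Fe(s) → 2 Br⁻(aq) + Fe²⁺(aq)
Q = [Br⁻]^2·[Fe²⁺]; log Q = -2.892.
E = E° − (0.0592/n) log Q = +1.53 − (0.0592/2)(-2.892) = +1.616 V.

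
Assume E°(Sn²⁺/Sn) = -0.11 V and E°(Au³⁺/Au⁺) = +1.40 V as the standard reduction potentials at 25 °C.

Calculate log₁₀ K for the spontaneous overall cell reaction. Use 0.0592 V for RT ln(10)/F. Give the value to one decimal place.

51.0

Cathode: Au³⁺/Au⁺; anode: Sn²⁺/Sn. E°cell = +1.51 V, n = 2.
log K = nE°cell / 0.0592 = (2)(+1.51) / 0.0592 = 51.0.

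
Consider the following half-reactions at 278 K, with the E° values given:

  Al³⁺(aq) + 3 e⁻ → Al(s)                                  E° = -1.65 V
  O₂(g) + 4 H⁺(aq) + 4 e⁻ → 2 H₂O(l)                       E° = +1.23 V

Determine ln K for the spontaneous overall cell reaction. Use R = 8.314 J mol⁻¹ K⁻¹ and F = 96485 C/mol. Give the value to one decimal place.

Cathode: O₂/H₂O; anode: Al³⁺/Al. E°cell = (+1.23) − (-1.65) = +2.88 V, with n = 12.
ΔG° = −nFE° = −RT ln K, so ln K = nFE°/(RT) = (12)(96485)(+2.88) / ((8.314)(278)) = 1442.709.

1442.7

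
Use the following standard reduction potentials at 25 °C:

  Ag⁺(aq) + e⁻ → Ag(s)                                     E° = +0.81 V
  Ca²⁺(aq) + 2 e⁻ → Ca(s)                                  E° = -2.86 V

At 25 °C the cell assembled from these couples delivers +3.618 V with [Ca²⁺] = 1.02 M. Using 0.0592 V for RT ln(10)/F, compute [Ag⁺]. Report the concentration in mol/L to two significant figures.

0.13 M

Ag⁺/Ag is the cathode, Ca²⁺/Ca the anode: E°cell = +3.67 V, n = 2.
Overall reaction: 2 Ag⁺(aq) + Ca(s) → 2 Ag(s) + Ca²⁺(aq); Q = [Ca²⁺]^1/[Ag⁺]^2.
From E = E° − (0.0592/n) log Q: log Q = (E° − E)·n/0.0592 = (+3.67 − (+3.618))·2/0.0592 = 1.7568.
So 2·log[Ag⁺] = 1·log(1.02) − log Q = 0.0086 − (1.7568) = -1.7482; log[Ag⁺] = -1.7482 / 2 = -0.8741; [Ag⁺] = 10^(-0.8741) ≈ 0.13 M.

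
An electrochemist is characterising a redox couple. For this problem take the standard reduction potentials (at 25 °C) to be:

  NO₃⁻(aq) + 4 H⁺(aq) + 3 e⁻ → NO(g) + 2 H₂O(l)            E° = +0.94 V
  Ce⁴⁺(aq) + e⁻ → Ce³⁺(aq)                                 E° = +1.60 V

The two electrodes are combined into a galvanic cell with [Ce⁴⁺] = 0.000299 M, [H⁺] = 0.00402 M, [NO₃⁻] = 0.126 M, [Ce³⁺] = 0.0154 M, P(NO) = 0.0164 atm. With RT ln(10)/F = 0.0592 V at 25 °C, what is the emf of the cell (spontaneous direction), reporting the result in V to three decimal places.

+0.730 V

Ce⁴⁺/Ce³⁺ is the cathode (higher E°), NO₃⁻/NO the anode: E°cell = +1.60 − (+0.94) = +0.66 V, n = 3.
Overall: 3 Ce⁴⁺(aq) + NO(g) + 2 H₂O(l) → 3 Ce³⁺(aq) + NO₃⁻(aq) + 4 H⁺(aq)
Q = [Ce³⁺]^3·[NO₃⁻]·[H⁺]^4 / ([Ce⁴⁺]^3·P(NO)); log Q = -3.562.
E = E° − (0.0592/n) log Q = +0.66 − (0.0592/3)(-3.562) = +0.730 V.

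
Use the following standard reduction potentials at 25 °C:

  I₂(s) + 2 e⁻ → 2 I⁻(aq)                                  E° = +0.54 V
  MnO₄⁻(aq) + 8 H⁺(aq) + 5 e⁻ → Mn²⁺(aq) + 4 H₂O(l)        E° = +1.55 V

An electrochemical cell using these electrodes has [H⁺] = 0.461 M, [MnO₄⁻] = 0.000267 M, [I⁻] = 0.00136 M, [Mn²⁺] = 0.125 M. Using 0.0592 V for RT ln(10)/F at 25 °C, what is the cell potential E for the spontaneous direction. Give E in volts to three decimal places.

+0.777 V

MnO₄⁻/Mn²⁺ is the cathode (higher E°), I₂/I⁻ the anode: E°cell = +1.55 − (+0.54) = +1.01 V, n = 10.
Overall: 2 MnO₄⁻(aq) + 16 H⁺(aq) + 10 I⁻(aq) → 2 Mn²⁺(aq) + 8 H₂O(l) + 5 I₂(s)
Q = [Mn²⁺]^2 / ([MnO₄⁻]^2·[H⁺]^16·[I⁻]^10); log Q = 39.386.
E = E° − (0.0592/n) log Q = +1.01 − (0.0592/10)(39.386) = +0.777 V.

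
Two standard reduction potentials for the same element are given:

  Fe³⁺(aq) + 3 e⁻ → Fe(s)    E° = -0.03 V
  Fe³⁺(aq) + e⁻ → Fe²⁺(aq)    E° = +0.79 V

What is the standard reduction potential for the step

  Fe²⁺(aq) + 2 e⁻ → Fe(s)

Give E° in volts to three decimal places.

Sequential free energies add, so n₃E°₃ = n₁E°₁ + n₂E°₂.
With n₃ = 3, and the known step contributing 1×(+0.79) V, the unknown satisfies 2·E° = 3×(-0.03) − 1×(+0.79) = -0.880.
E° = -0.880 / 2 = -0.440 V.

-0.440 V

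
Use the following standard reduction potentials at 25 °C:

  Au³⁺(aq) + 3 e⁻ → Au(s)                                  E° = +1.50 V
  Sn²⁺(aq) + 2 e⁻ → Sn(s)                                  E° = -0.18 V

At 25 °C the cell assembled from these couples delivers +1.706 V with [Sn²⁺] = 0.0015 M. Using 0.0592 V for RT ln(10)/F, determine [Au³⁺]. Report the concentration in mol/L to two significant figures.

0.0012 M

Au³⁺/Au is the cathode, Sn²⁺/Sn the anode: E°cell = +1.68 V, n = 6.
Overall reaction: 2 Au³⁺(aq) + 3 Sn(s) → 2 Au(s) + 3 Sn²⁺(aq); Q = [Sn²⁺]^3/[Au³⁺]^2.
From E = E° − (0.0592/n) log Q: log Q = (E° − E)·n/0.0592 = (+1.68 − (+1.706))·6/0.0592 = -2.6351.
So 2·log[Au³⁺] = 3·log(0.0015) − log Q = -8.4717 − (-2.6351) = -5.8366; log[Au³⁺] = -5.8366 / 2 = -2.9183; [Au³⁺] = 10^(-2.9183) ≈ 0.0012 M.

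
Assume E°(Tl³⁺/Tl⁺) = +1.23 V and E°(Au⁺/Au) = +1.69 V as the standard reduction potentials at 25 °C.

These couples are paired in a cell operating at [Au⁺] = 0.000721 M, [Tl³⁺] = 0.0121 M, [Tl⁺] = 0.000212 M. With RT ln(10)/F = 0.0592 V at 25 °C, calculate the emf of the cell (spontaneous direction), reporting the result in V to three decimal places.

+0.222 V

Au⁺/Au is the cathode (higher E°), Tl³⁺/Tl⁺ the anode: E°cell = +1.69 − (+1.23) = +0.46 V, n = 2.
Overall: 2 Au⁺(aq) + Tl⁺(aq) → 2 Au(s) + Tl³⁺(aq)
Q = [Tl³⁺] / ([Au⁺]^2·[Tl⁺]); log Q = 8.041.
E = E° − (0.0592/n) log Q = +0.46 − (0.0592/2)(8.041) = +0.222 V.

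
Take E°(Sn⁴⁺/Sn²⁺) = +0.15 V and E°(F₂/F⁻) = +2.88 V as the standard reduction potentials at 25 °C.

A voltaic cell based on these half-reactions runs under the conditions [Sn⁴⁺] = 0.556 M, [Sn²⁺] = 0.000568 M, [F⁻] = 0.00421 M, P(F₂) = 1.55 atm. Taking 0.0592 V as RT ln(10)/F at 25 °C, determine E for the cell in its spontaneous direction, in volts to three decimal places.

F₂/F⁻ is the cathode (higher E°), Sn⁴⁺/Sn²⁺ the anode: E°cell = +2.88 − (+0.15) = +2.73 V, n = 2.
Overall: F₂(g) + Sn²⁺(aq) → 2 F⁻(aq) + Sn⁴⁺(aq)
Q = [F⁻]^2·[Sn⁴⁺] / (P(F₂)·[Sn²⁺]); log Q = -1.951.
E = E° − (0.0592/n) log Q = +2.73 − (0.0592/2)(-1.951) = +2.788 V.

+2.788 V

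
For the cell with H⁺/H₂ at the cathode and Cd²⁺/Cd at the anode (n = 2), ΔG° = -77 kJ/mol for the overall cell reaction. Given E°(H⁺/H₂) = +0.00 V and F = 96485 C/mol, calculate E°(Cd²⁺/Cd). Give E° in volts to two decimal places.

E°cell = −ΔG°/(nF) = −(-77×10³)/((2)(96485)) = +0.399 V.
Since H⁺/H₂ is the cathode and Cd²⁺/Cd the anode, E°cell = E°(H⁺/H₂) − E°(Cd²⁺/Cd).
So E°(Cd²⁺/Cd) = E°(H⁺/H₂) − E°cell = (+0.00) − (+0.399) = -0.40 V.

-0.40 V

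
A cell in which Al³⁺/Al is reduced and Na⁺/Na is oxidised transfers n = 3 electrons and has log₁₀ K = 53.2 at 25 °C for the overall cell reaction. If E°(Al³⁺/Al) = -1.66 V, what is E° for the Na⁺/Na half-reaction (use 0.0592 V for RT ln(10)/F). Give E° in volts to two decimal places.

E°cell = (0.0592/n)·log K = (0.0592/3)(53.2) = +1.050 V.
Since Al³⁺/Al is the cathode and Na⁺/Na the anode, E°cell = E°(Al³⁺/Al) − E°(Na⁺/Na).
So E°(Na⁺/Na) = E°(Al³⁺/Al) − E°cell = (-1.66) − (+1.050) = -2.71 V.

-2.71 V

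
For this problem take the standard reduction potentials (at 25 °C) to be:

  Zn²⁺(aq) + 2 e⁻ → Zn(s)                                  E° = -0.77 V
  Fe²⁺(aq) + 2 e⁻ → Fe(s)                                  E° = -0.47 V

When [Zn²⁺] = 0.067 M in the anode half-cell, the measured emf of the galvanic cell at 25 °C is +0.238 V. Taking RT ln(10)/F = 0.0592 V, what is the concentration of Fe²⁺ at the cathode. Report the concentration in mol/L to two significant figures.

Fe²⁺/Fe is the cathode, Zn²⁺/Zn the anode: E°cell = +0.30 V, n = 2.
Overall reaction: Fe²⁺(aq) + Zn(s) → Fe(s) + Zn²⁺(aq); Q = [Zn²⁺]^1/[Fe²⁺]^1.
From E = E° − (0.0592/n) log Q: log Q = (E° − E)·n/0.0592 = (+0.30 − (+0.238))·2/0.0592 = 2.0946.
So 1·log[Fe²⁺] = 1·log(0.067) − log Q = -1.1739 − (2.0946) = -3.2685; [Fe²⁺] = 10^(-3.2685) ≈ 0.00054 M.

0.00054 M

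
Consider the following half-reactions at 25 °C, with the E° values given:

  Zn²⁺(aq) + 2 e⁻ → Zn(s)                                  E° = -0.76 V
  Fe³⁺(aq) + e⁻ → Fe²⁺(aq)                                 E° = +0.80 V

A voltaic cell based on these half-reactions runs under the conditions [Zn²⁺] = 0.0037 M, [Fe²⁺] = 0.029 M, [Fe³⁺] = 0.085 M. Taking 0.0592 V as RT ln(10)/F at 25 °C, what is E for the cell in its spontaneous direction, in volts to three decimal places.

+1.660 V

Fe³⁺/Fe²⁺ is the cathode (higher E°), Zn²⁺/Zn the anode: E°cell = +0.80 − (-0.76) = +1.56 V, n = 2.
Overall: 2 Fe³⁺(aq) + Zn(s) → 2 Fe²⁺(aq) + Zn²⁺(aq)
Q = [Fe²⁺]^2·[Zn²⁺] / ([Fe³⁺]^2); log Q = -3.366.
E = E° − (0.0592/n) log Q = +1.56 − (0.0592/2)(-3.366) = +1.660 V.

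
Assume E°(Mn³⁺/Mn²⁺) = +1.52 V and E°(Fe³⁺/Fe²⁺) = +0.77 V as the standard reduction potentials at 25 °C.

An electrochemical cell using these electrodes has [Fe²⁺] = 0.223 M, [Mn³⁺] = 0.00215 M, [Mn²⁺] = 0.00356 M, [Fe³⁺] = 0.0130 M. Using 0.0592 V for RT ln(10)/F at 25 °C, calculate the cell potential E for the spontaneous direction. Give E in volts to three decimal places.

Mn³⁺/Mn²⁺ is the cathode (higher E°), Fe³⁺/Fe²⁺ the anode: E°cell = +1.52 − (+0.77) = +0.75 V, n = 1.
Overall: Mn³⁺(aq) + Fe²⁺(aq) → Mn²⁺(aq) + Fe³⁺(aq)
Q = [Mn²⁺]·[Fe³⁺] / ([Mn³⁺]·[Fe²⁺]); log Q = -1.015.
E = E° − (0.0592/n) log Q = +0.75 − (0.0592/1)(-1.015) = +0.810 V.

+0.810 V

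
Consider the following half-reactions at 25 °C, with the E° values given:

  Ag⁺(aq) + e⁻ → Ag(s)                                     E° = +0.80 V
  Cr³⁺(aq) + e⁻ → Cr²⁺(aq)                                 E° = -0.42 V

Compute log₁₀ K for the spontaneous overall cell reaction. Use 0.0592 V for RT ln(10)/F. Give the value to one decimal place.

20.6

Cathode: Ag⁺/Ag; anode: Cr³⁺/Cr²⁺. E°cell = +1.22 V, n = 1.
log K = nE°cell / 0.0592 = (1)(+1.22) / 0.0592 = 20.6.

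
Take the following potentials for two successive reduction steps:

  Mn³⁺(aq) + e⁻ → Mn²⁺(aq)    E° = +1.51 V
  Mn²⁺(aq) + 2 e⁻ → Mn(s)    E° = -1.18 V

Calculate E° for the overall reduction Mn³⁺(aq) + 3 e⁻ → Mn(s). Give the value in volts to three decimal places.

-0.283 V

Since ΔG° = −nFE° is additive over sequential reductions, n₃E°₃ = n₁E°₁ + n₂E°₂.
E°₃ = (1×+1.51 + 2×-1.18) / 3 = (-0.850) / 3 = -0.283 V.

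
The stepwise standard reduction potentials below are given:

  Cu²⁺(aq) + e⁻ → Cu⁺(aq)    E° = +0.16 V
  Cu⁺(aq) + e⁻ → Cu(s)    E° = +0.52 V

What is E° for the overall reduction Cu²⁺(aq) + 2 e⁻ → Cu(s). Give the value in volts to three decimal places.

Adding the free-energy changes (−nFE°) of the two steps gives −n₃FE°₃ = −n₁FE°₁ − n₂FE°₂.
E°₃ = (1×+0.16 + 1×+0.52) / 2 = (+0.680) / 2 = +0.340 V.

+0.340 V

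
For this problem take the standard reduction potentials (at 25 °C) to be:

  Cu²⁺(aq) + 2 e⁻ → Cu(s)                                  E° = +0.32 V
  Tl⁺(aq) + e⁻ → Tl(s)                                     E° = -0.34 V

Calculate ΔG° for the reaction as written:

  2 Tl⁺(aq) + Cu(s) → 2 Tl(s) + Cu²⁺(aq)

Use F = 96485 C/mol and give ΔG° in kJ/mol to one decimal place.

As written, Tl⁺/Tl is reduced (cathode) and Cu²⁺/Cu is oxidised (anode), so E°cell = (-0.34) − (+0.32) = -0.66 V.
Balancing electrons gives n = 2.
ΔG° = −nFE° = −(2)(96485)(-0.66) = 127,360 J = +127.4 kJ/mol.

+127.4 kJ/mol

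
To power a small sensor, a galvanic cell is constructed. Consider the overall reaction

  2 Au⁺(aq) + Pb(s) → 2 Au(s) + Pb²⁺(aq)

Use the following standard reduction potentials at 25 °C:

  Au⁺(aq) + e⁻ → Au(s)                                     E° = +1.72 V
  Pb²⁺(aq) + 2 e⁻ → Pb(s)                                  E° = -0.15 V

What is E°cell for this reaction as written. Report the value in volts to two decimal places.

The Au⁺/Au couple has the higher reduction potential, so it is the cathode; Pb²⁺/Pb is oxidised at the anode.
E°cell = E°(cathode) − E°(anode) = (+1.72) − (-0.15) = +1.87 V.

+1.87 V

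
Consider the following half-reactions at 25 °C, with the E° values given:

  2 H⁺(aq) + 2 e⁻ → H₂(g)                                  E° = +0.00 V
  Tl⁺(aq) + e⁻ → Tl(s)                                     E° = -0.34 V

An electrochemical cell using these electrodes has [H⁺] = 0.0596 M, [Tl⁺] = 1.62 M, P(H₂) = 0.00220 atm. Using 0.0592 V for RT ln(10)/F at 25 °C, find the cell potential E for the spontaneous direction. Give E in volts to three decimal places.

+0.334 V

H⁺/H₂ is the cathode (higher E°), Tl⁺/Tl the anode: E°cell = +0.00 − (-0.34) = +0.34 V, n = 2.
Overall: 2 H⁺(aq) + 2 Tl(s) → H₂(g) + 2 Tl⁺(aq)
Q = P(H₂)·[Tl⁺]^2 / ([H⁺]^2); log Q = 0.211.
E = E° − (0.0592/n) log Q = +0.34 − (0.0592/2)(0.211) = +0.334 V.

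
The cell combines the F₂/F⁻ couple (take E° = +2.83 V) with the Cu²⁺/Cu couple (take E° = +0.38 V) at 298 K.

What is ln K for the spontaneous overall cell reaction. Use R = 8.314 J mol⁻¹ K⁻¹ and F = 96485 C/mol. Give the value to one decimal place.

190.8

Cathode: F₂/F⁻; anode: Cu²⁺/Cu. E°cell = (+2.83) − (+0.38) = +2.45 V, with n = 2.
ΔG° = −nFE° = −RT ln K, so ln K = nFE°/(RT) = (2)(96485)(+2.45) / ((8.314)(298)) = 190.823.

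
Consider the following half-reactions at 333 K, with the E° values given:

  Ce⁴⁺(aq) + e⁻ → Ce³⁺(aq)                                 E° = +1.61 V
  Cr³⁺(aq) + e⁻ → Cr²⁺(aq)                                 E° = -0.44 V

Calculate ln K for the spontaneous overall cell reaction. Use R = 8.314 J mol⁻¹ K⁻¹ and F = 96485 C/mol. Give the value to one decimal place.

Cathode: Ce⁴⁺/Ce³⁺; anode: Cr³⁺/Cr²⁺. E°cell = (+1.61) − (-0.44) = +2.05 V, with n = 1.
ΔG° = −nFE° = −RT ln K, so ln K = nFE°/(RT) = (1)(96485)(+2.05) / ((8.314)(333)) = 71.443.

71.4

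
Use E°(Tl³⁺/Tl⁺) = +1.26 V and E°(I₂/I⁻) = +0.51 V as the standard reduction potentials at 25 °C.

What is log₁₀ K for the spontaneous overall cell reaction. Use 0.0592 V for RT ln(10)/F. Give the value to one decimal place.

25.3

Cathode: Tl³⁺/Tl⁺; anode: I₂/I⁻. E°cell = +0.75 V, n = 2.
log K = nE°cell / 0.0592 = (2)(+0.75) / 0.0592 = 25.3.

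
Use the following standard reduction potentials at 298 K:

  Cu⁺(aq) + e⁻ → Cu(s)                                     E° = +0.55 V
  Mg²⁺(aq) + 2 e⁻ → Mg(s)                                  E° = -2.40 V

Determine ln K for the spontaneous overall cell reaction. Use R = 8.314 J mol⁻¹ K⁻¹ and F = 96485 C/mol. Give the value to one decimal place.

Cathode: Cu⁺/Cu; anode: Mg²⁺/Mg. E°cell = (+0.55) − (-2.40) = +2.95 V, with n = 2.
ΔG° = −nFE° = −RT ln K, so ln K = nFE°/(RT) = (2)(96485)(+2.95) / ((8.314)(298)) = 229.766.

229.8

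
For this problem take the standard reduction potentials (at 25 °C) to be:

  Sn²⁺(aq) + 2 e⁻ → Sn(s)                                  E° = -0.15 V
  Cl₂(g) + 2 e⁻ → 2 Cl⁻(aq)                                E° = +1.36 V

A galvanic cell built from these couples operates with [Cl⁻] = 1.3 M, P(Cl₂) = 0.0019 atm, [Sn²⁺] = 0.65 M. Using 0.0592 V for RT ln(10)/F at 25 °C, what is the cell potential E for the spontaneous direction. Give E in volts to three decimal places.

+1.428 V

Cl₂/Cl⁻ is the cathode (higher E°), Sn²⁺/Sn the anode: E°cell = +1.36 − (-0.15) = +1.51 V, n = 2.
Overall: Cl₂(g) + Sn(s) → 2 Cl⁻(aq) + Sn²⁺(aq)
Q = [Cl⁻]^2·[Sn²⁺] / (P(Cl₂)); log Q = 2.762.
E = E° − (0.0592/n) log Q = +1.51 − (0.0592/2)(2.762) = +1.428 V.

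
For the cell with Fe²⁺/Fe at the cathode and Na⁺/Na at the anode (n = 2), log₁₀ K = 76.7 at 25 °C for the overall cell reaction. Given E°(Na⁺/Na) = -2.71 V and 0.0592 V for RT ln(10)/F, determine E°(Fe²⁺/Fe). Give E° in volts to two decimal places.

E°cell = (0.0592/n)·log K = (0.0592/2)(76.7) = +2.270 V.
Since Fe²⁺/Fe is the cathode and Na⁺/Na the anode, E°cell = E°(Fe²⁺/Fe) − E°(Na⁺/Na).
So E°(Fe²⁺/Fe) = E°cell + E°(Na⁺/Na) = +2.270 + (-2.71) = -0.44 V.

-0.44 V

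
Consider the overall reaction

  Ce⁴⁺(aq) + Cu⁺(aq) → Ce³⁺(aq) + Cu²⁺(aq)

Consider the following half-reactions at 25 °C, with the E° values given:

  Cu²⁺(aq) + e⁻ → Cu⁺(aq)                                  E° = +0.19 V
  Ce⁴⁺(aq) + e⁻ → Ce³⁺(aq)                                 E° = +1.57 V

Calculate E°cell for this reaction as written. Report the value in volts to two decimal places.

+1.38 V

The Ce⁴⁺/Ce³⁺ couple has the higher reduction potential, so it is the cathode; Cu²⁺/Cu⁺ is oxidised at the anode.
E°cell = E°(cathode) − E°(anode) = (+1.57) − (+0.19) = +1.38 V.
Since E°cell > 0, the reaction is spontaneous under standard conditions.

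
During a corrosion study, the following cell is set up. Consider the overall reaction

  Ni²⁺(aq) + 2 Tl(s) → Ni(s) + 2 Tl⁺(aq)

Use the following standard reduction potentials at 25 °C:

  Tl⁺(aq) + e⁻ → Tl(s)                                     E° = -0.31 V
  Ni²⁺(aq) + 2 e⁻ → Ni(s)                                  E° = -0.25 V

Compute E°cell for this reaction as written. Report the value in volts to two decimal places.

The Ni²⁺/Ni couple has the higher reduction potential, so it is the cathode; Tl⁺/Tl is oxidised at the anode.
E°cell = E°(cathode) − E°(anode) = (-0.25) − (-0.31) = +0.06 V.
Since E°cell > 0, the reaction is spontaneous under standard conditions.

+0.06 V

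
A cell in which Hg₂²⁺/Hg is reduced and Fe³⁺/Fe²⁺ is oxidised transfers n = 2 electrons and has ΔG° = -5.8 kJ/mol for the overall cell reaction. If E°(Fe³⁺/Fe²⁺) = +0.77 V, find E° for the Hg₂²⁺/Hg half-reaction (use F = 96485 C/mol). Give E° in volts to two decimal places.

E°cell = −ΔG°/(nF) = −(-5.8×10³)/((2)(96485)) = +0.030 V.
Since Hg₂²⁺/Hg is the cathode and Fe³⁺/Fe²⁺ the anode, E°cell = E°(Hg₂²⁺/Hg) − E°(Fe³⁺/Fe²⁺).
So E°(Hg₂²⁺/Hg) = E°cell + E°(Fe³⁺/Fe²⁺) = +0.030 + (+0.77) = +0.80 V.

+0.80 V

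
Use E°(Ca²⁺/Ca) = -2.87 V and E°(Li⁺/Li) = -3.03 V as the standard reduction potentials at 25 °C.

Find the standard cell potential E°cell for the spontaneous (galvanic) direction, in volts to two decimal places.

+0.16 V

The Ca²⁺/Ca couple has the higher reduction potential, so it is the cathode; Li⁺/Li is oxidised at the anode.
E°cell = E°(cathode) − E°(anode) = (-2.87) − (-3.03) = +0.16 V.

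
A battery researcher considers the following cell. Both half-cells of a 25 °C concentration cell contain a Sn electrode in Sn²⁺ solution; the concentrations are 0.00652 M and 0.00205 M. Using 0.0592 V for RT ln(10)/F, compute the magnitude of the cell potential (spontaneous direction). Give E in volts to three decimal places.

For a concentration cell E°cell = 0. The 0.00652 M side is the cathode (reduction is favoured where [Sn²⁺] is higher).
With n = 2, E = −(0.0592/2) log([Sn²⁺]ₐₙ/[Sn²⁺]꜀ₐₜ) = −(0.0592/2) log(0.00205/0.00652) = −(0.0592/2)(-0.502) = +0.015 V.

+0.015 V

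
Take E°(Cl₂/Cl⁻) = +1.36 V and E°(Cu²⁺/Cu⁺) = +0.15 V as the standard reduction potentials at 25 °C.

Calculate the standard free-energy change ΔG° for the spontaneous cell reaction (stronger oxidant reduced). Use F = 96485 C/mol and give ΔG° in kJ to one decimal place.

Cl₂/Cl⁻ (E° = +1.36 V) is the cathode; Cu²⁺/Cu⁺ (E° = +0.15 V) is the anode, so E°cell = +1.21 V.
Balancing electrons gives n = 2 (lcm of 2 and 1).
ΔG° = −nFE° = −(2)(96485)(+1.21) = -233,494 J = -233.5 kJ.

-233.5 kJ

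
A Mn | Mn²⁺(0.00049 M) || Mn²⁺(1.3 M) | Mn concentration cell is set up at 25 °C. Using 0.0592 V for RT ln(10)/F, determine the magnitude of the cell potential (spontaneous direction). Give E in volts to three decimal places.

+0.101 V

For a concentration cell E°cell = 0. The 1.3 M side is the cathode (reduction is favoured where [Mn²⁺] is higher).
With n = 2, E = −(0.0592/2) log([Mn²⁺]ₐₙ/[Mn²⁺]꜀ₐₜ) = −(0.0592/2) log(0.00049/1.3) = −(0.0592/2)(-3.424) = +0.101 V.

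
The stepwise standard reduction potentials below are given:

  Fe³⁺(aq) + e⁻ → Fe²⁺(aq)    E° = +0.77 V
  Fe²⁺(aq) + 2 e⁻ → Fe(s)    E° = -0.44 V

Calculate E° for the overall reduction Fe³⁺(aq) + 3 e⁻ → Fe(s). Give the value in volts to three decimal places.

Standard free energies of sequential steps add: ΔG°₃ = ΔG°₁ + ΔG°₂, so n₃E°₃ = n₁E°₁ + n₂E°₂.
E°₃ = (1×+0.77 + 2×-0.44) / 3 = (-0.110) / 3 = -0.037 V.

-0.037 V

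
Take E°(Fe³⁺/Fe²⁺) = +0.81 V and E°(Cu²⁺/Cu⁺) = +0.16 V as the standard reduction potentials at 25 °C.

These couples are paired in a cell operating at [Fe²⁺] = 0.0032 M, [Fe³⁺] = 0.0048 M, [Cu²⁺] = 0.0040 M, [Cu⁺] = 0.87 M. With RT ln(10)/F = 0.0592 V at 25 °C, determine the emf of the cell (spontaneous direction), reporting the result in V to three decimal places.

+0.799 V

Fe³⁺/Fe²⁺ is the cathode (higher E°), Cu²⁺/Cu⁺ the anode: E°cell = +0.81 − (+0.16) = +0.65 V, n = 1.
Overall: Fe³⁺(aq) + Cu⁺(aq) → Fe²⁺(aq) + Cu²⁺(aq)
Q = [Fe²⁺]·[Cu²⁺] / ([Fe³⁺]·[Cu⁺]); log Q = -2.514.
E = E° − (0.0592/n) log Q = +0.65 − (0.0592/1)(-2.514) = +0.799 V.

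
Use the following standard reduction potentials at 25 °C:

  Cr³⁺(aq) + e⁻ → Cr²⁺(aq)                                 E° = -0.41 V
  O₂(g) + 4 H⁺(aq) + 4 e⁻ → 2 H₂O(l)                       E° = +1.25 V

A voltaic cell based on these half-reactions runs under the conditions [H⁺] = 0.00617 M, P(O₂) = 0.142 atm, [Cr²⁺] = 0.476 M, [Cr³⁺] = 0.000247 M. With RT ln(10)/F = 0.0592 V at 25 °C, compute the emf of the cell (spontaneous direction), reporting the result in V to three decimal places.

+1.711 V

O₂/H₂O is the cathode (higher E°), Cr³⁺/Cr²⁺ the anode: E°cell = +1.25 − (-0.41) = +1.66 V, n = 4.
Overall: O₂(g) + 4 H⁺(aq) + 4 Cr²⁺(aq) → 2 H₂O(l) + 4 Cr³⁺(aq)
Q = [Cr³⁺]^4 / (P(O₂)·[H⁺]^4·[Cr²⁺]^4); log Q = -3.453.
E = E° − (0.0592/n) log Q = +1.66 − (0.0592/4)(-3.453) = +1.711 V.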